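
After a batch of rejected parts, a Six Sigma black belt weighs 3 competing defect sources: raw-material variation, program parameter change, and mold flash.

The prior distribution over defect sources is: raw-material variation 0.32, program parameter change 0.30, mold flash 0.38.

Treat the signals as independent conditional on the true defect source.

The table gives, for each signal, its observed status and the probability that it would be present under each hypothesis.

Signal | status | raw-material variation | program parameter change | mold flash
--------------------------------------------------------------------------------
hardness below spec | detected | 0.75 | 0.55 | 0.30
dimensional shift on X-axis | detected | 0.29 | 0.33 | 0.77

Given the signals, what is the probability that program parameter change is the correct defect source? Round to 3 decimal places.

For each hypothesis, the unnormalized posterior weight is prior × product of the signal likelihoods:
  raw-material variation: 0.32 × 0.75 × 0.29 = 0.0696
  program parameter change: 0.30 × 0.55 × 0.33 = 0.05445
  mold flash: 0.38 × 0.30 × 0.77 = 0.08778
The unnormalized weights sum to 0.21183.
P(program parameter change | evidence) = 0.05445 / 0.21183 ≈ 0.257.

0.257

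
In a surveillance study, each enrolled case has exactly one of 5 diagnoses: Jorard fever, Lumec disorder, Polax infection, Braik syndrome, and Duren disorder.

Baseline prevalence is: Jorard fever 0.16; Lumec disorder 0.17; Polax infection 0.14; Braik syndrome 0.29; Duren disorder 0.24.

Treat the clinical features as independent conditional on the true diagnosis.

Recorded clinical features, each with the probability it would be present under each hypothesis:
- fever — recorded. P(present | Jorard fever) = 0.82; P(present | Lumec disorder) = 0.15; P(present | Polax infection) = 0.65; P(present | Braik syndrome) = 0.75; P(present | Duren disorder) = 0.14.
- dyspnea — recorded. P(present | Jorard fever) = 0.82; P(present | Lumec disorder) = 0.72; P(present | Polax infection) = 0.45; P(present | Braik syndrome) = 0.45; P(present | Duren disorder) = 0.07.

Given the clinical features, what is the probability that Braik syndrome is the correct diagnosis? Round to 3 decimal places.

0.366

By Bayes' rule with conditional independence, the unnormalized weight for each hypothesis is prior × ∏ likelihoods:
  Jorard fever: 0.16 × 0.82 × 0.82 = 0.10758
  Lumec disorder: 0.17 × 0.15 × 0.72 = 0.01836
  Polax infection: 0.14 × 0.65 × 0.45 = 0.04095
  Braik syndrome: 0.29 × 0.75 × 0.45 = 0.097875
  Duren disorder: 0.24 × 0.14 × 0.07 = 0.002352
The unnormalized weights sum to 0.26712.
P(Braik syndrome | evidence) = 0.097875 / 0.26712 ≈ 0.366.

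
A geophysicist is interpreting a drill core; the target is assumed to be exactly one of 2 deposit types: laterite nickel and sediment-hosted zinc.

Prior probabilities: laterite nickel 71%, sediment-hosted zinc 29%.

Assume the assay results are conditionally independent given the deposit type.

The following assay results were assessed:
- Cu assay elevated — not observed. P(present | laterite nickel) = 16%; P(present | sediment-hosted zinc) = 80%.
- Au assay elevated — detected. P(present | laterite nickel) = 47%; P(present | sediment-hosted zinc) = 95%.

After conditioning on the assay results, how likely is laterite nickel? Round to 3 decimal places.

0.836

Multiply each prior by the joint likelihood of the assay result pattern (using 1 − P(present | H) for each absent assay result):
  laterite nickel: 0.71 × (1 − 0.16) × 0.47 = 0.28031
  sediment-hosted zinc: 0.29 × (1 − 0.80) × 0.95 = 0.0551
Marginal likelihood of the evidence = 0.33541.
P(laterite nickel | evidence) = 0.28031 / 0.33541 ≈ 0.836.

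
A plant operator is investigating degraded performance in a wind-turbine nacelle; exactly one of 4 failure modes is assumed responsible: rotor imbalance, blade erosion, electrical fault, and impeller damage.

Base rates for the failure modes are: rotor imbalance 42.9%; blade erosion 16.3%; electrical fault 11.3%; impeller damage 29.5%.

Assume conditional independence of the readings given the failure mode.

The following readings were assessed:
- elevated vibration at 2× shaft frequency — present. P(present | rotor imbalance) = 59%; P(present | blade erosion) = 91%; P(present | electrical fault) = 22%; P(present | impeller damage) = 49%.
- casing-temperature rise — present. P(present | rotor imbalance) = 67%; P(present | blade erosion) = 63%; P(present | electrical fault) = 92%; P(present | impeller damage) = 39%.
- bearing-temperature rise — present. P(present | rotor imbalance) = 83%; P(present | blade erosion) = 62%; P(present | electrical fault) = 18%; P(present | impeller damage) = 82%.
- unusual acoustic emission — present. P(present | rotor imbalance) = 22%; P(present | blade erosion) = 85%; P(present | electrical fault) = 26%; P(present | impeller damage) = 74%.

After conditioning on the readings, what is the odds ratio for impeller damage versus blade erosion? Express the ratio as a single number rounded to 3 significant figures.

0.695

Unnormalized posterior weight (prior times the reading likelihoods) for each of the two hypotheses:
  impeller damage: 0.295 × 0.49 × 0.39 × 0.82 × 0.74 = 0.034208
  blade erosion: 0.163 × 0.91 × 0.63 × 0.62 × 0.85 = 0.049247
Odds(impeller damage : blade erosion) = 0.034208 / 0.049247 ≈ 0.695.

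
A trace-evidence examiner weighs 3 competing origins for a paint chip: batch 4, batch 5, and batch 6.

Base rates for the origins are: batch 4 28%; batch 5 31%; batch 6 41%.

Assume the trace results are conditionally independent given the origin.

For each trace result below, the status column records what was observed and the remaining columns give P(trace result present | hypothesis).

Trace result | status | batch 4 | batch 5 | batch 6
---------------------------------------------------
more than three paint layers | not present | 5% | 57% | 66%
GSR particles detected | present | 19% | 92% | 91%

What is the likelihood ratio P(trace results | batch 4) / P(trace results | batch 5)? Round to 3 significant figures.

0.456

The Bayes factor is the ratio of the joint likelihoods of the trace result pattern under the two hypotheses (using 1 − P(present | H) for each absent trace result).
  batch 4: (1 − 0.05) × 0.19 = 0.1805
  batch 5: (1 − 0.57) × 0.92 = 0.3956
Bayes factor = 0.1805 / 0.3956 ≈ 0.456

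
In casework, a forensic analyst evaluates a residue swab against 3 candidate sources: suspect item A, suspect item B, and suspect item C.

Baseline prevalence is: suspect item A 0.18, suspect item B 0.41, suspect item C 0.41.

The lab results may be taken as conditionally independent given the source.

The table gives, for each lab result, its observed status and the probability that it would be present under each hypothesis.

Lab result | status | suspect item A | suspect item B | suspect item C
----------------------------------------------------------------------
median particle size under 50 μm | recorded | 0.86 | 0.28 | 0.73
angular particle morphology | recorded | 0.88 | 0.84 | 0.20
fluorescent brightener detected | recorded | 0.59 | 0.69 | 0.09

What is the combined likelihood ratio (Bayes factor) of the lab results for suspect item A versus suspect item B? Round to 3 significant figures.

The Bayes factor is the ratio of the joint likelihoods of the lab result pattern under the two hypotheses.
  suspect item A: 0.86 × 0.88 × 0.59 = 0.44651
  suspect item B: 0.28 × 0.84 × 0.69 = 0.16229
Bayes factor = 0.44651 / 0.16229 ≈ 2.75

2.75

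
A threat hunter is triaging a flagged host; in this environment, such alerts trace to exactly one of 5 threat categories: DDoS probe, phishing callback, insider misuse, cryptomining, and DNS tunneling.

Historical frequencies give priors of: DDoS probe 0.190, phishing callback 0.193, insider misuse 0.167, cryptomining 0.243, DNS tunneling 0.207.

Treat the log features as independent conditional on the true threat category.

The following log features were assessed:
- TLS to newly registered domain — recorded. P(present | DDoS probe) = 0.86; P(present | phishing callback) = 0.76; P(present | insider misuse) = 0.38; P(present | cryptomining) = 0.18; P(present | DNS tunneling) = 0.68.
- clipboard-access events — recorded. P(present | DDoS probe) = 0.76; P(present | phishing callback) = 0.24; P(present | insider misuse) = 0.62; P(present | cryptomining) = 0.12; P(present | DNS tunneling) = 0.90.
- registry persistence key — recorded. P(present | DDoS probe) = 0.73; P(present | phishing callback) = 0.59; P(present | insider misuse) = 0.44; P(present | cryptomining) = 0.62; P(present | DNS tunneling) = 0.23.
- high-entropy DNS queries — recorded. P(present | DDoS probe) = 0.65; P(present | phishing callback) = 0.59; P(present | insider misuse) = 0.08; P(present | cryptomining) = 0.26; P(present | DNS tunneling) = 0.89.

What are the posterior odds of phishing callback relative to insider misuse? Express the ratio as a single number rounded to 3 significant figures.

8.85

Unnormalized posterior weight (prior times the log feature likelihoods) for each of the two hypotheses:
  phishing callback: 0.193 × 0.76 × 0.24 × 0.59 × 0.59 = 0.012254
  insider misuse: 0.167 × 0.38 × 0.62 × 0.44 × 0.08 = 0.001385
Posterior odds = 0.012254 / 0.001385 ≈ 8.85.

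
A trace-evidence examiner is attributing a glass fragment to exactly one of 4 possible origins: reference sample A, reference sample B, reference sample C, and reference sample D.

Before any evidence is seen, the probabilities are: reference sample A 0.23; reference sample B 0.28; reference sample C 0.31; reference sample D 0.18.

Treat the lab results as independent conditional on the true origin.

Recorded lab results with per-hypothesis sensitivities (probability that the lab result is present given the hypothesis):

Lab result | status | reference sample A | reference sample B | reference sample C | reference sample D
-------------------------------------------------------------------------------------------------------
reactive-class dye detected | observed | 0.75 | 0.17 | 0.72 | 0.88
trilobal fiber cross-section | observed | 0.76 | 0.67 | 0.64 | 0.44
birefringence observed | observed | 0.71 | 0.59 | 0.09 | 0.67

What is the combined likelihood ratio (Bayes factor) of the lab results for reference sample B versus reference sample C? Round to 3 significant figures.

The Bayes factor is the ratio of the joint likelihoods of the lab result pattern under the two hypotheses.
  reference sample B: 0.17 × 0.67 × 0.59 = 0.067201
  reference sample C: 0.72 × 0.64 × 0.09 = 0.041472
Bayes factor = 0.067201 / 0.041472 ≈ 1.62

1.62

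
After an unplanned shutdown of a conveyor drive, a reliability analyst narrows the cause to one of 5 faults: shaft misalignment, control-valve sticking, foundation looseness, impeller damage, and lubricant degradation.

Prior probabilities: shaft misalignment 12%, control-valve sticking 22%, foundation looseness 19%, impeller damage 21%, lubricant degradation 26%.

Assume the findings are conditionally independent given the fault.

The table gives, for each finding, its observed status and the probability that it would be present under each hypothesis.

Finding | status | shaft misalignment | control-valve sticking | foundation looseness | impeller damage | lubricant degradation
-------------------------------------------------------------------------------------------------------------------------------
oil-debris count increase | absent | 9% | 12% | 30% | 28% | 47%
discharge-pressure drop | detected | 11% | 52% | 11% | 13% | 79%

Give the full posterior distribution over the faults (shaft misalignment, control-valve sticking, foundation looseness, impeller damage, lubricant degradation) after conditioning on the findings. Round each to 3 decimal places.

0.047, 0.394, 0.057, 0.077, 0.426

By Bayes' rule with conditional independence, the unnormalized weight for each hypothesis is prior × ∏ likelihoods (using 1 − P(present | H) for each absent finding):
  shaft misalignment: 0.12 × (1 − 0.09) × 0.11 = 0.012012
  control-valve sticking: 0.22 × (1 − 0.12) × 0.52 = 0.10067
  foundation looseness: 0.19 × (1 − 0.30) × 0.11 = 0.01463
  impeller damage: 0.21 × (1 − 0.28) × 0.13 = 0.019656
  lubricant degradation: 0.26 × (1 − 0.47) × 0.79 = 0.10886
The unnormalized weights sum to 0.25583.
P(shaft misalignment | evidence) = 0.012012 / 0.25583 ≈ 0.047
P(control-valve sticking | evidence) = 0.10067 / 0.25583 ≈ 0.394
P(foundation looseness | evidence) = 0.01463 / 0.25583 ≈ 0.057
P(impeller damage | evidence) = 0.019656 / 0.25583 ≈ 0.077
P(lubricant degradation | evidence) = 0.10886 / 0.25583 ≈ 0.426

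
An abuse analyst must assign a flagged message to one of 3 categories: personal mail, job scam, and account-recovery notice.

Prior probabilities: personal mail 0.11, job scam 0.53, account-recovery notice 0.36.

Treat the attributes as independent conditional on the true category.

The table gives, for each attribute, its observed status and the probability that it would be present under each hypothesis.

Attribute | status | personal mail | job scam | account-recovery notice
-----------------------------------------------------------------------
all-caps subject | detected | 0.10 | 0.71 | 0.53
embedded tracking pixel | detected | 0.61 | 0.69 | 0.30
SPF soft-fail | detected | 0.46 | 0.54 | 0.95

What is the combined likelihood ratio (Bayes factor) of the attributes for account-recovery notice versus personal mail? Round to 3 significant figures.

5.38

Take the product of per-attribute likelihoods under each hypothesis, then divide.
  account-recovery notice: 0.53 × 0.30 × 0.95 = 0.15105
  personal mail: 0.10 × 0.61 × 0.46 = 0.02806
Bayes factor = 0.15105 / 0.02806 ≈ 5.38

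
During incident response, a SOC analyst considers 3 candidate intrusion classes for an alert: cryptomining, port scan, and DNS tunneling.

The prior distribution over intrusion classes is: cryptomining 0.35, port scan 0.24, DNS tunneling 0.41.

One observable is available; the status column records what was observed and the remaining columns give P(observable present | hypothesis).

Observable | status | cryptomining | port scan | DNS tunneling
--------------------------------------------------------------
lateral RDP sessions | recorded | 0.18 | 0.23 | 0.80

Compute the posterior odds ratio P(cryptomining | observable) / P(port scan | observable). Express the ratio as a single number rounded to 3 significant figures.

1.14

Unnormalized posterior weight (prior times the observable likelihood) for each of the two hypotheses:
  cryptomining: 0.35 × 0.18 = 0.063
  port scan: 0.24 × 0.23 = 0.0552
Odds(cryptomining : port scan) = 0.063 / 0.0552 ≈ 1.14.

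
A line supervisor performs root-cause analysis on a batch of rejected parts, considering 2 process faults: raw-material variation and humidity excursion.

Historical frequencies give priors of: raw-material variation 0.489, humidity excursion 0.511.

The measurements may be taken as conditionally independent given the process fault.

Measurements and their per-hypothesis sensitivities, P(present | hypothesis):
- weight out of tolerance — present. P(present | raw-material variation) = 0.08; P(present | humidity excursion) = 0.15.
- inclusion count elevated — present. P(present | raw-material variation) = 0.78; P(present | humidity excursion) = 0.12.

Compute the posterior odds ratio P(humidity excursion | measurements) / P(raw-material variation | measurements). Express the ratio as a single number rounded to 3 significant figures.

The normalizing constant cancels in an odds ratio, so compute prior × likelihood for the two hypotheses only:
  humidity excursion: 0.511 × 0.15 × 0.12 = 0.009198
  raw-material variation: 0.489 × 0.08 × 0.78 = 0.030514
Odds(humidity excursion : raw-material variation) = 0.009198 / 0.030514 ≈ 0.301.

0.301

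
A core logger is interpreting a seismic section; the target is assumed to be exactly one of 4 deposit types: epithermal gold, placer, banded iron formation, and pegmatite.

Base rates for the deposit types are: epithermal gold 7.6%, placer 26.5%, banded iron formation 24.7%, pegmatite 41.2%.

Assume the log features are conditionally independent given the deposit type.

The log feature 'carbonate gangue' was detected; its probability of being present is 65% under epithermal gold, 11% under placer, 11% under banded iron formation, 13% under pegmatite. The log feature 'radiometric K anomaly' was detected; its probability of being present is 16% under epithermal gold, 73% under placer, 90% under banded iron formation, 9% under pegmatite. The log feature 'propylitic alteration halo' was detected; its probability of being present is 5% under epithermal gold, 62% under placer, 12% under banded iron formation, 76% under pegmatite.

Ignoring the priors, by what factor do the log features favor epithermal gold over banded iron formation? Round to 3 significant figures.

0.438

Take the product of per-log feature likelihoods under each hypothesis, then divide.
  epithermal gold: 0.65 × 0.16 × 0.05 = 0.0052
  banded iron formation: 0.11 × 0.90 × 0.12 = 0.01188
Bayes factor = 0.0052 / 0.01188 ≈ 0.438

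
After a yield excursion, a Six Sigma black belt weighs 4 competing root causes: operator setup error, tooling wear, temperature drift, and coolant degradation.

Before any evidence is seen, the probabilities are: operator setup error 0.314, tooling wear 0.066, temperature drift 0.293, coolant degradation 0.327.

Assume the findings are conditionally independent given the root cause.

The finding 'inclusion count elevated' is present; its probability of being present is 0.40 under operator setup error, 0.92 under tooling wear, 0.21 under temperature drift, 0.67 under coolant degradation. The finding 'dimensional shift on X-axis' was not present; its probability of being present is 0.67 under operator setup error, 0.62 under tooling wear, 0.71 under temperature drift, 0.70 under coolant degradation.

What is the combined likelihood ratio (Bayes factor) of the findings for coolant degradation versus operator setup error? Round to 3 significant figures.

1.52

Take the product of per-finding likelihoods under each hypothesis (using 1 − P(present | H) for each absent finding), then divide.
  coolant degradation: 0.67 × (1 − 0.70) = 0.201
  operator setup error: 0.40 × (1 − 0.67) = 0.132
Bayes factor = 0.201 / 0.132 ≈ 1.52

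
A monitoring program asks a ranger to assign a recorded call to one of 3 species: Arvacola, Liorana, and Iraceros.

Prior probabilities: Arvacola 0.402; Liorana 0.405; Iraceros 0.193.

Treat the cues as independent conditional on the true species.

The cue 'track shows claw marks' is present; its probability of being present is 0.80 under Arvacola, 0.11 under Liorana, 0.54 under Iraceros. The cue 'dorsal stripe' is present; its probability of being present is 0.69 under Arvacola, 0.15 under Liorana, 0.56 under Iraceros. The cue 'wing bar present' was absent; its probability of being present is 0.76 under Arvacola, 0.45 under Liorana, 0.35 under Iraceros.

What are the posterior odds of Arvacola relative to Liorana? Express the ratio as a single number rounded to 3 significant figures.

The normalizing constant cancels in an odds ratio, so compute prior × likelihood for the two hypotheses only (using 1 − P(present | H) for each absent cue):
  Arvacola: 0.402 × 0.80 × 0.69 × (1 − 0.76) = 0.053257
  Liorana: 0.405 × 0.11 × 0.15 × (1 − 0.45) = 0.0036754
Odds(Arvacola : Liorana) = 0.053257 / 0.0036754 ≈ 14.5.

14.5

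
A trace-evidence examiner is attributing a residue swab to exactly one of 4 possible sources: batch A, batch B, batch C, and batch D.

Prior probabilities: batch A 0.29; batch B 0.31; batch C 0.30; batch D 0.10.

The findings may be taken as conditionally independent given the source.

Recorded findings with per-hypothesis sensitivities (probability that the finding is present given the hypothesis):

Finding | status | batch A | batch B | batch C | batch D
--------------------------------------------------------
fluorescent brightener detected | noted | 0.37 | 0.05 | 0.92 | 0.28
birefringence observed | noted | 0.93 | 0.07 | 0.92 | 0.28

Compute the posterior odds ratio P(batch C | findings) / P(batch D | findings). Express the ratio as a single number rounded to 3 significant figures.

The normalizing constant cancels in an odds ratio, so compute prior × likelihood for the two hypotheses only:
  batch C: 0.30 × 0.92 × 0.92 = 0.25392
  batch D: 0.10 × 0.28 × 0.28 = 0.00784
Posterior odds = 0.25392 / 0.00784 ≈ 32.4.

32.4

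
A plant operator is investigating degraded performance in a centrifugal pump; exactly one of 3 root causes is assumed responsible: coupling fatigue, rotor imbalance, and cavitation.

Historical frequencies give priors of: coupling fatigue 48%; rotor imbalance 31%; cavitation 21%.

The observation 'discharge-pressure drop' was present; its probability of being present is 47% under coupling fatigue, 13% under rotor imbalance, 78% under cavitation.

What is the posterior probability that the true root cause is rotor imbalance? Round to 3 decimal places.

Multiply each prior by the likelihood of the observation:
  coupling fatigue: 0.48 × 0.47 = 0.2256
  rotor imbalance: 0.31 × 0.13 = 0.0403
  cavitation: 0.21 × 0.78 = 0.1638
Normalizing constant Z = 0.2256 + 0.0403 + 0.1638 = 0.4297.
P(rotor imbalance | evidence) = 0.0403 / 0.4297 ≈ 0.094.

0.094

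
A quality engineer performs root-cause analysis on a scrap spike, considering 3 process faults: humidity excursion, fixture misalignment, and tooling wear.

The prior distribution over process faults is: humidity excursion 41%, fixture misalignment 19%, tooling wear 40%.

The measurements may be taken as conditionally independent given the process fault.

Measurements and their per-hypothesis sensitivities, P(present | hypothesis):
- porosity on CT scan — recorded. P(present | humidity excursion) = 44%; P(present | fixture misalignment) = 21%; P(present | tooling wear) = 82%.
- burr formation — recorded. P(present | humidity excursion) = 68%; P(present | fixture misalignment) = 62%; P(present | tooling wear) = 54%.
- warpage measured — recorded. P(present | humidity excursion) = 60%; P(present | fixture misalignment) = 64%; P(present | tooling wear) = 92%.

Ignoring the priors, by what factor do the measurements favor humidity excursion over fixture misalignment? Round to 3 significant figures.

Take the product of per-measurement likelihoods under each hypothesis, then divide.
  humidity excursion: 0.44 × 0.68 × 0.60 = 0.17952
  fixture misalignment: 0.21 × 0.62 × 0.64 = 0.083328
Bayes factor = 0.17952 / 0.083328 ≈ 2.15

2.15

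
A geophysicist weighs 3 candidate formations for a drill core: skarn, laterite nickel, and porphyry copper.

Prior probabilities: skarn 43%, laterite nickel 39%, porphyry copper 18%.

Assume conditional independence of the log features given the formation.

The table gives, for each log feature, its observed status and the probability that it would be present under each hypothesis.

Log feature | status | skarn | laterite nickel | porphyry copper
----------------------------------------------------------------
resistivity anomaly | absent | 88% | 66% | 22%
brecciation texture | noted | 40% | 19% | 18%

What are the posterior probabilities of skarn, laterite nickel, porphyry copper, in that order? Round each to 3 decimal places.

0.290, 0.354, 0.355

Multiply each prior by the joint likelihood of the log feature pattern (using 1 − P(present | H) for each absent log feature):
  skarn: 0.43 × (1 − 0.88) × 0.40 = 0.02064
  laterite nickel: 0.39 × (1 − 0.66) × 0.19 = 0.025194
  porphyry copper: 0.18 × (1 − 0.22) × 0.18 = 0.025272
The unnormalized weights sum to 0.071106.
P(skarn | evidence) = 0.02064 / 0.071106 ≈ 0.290
P(laterite nickel | evidence) = 0.025194 / 0.071106 ≈ 0.354
P(porphyry copper | evidence) = 0.025272 / 0.071106 ≈ 0.355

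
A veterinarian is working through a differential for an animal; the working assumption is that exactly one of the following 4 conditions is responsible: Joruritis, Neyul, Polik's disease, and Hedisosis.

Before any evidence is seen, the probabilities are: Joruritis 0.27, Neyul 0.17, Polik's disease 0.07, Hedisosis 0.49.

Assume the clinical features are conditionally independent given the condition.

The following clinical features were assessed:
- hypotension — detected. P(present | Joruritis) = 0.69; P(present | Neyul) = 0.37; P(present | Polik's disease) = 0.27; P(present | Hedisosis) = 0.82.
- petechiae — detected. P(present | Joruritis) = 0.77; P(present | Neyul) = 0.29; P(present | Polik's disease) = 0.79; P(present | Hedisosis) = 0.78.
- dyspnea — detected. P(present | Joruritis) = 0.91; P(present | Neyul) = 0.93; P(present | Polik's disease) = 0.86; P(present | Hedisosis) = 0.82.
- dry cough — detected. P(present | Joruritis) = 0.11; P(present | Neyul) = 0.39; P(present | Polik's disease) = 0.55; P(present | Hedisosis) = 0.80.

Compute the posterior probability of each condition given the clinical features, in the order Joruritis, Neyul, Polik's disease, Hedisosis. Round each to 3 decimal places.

0.061, 0.028, 0.030, 0.880

For each hypothesis, the unnormalized posterior weight is prior × product of the clinical feature likelihoods:
  Joruritis: 0.27 × 0.69 × 0.77 × 0.91 × 0.11 = 0.014359
  Neyul: 0.17 × 0.37 × 0.29 × 0.93 × 0.39 = 0.006616
  Polik's disease: 0.07 × 0.27 × 0.79 × 0.86 × 0.55 = 0.0070624
  Hedisosis: 0.49 × 0.82 × 0.78 × 0.82 × 0.80 = 0.20559
Marginal likelihood of the evidence = 0.23363.
P(Joruritis | evidence) = 0.014359 / 0.23363 ≈ 0.061
P(Neyul | evidence) = 0.006616 / 0.23363 ≈ 0.028
P(Polik's disease | evidence) = 0.0070624 / 0.23363 ≈ 0.030
P(Hedisosis | evidence) = 0.20559 / 0.23363 ≈ 0.880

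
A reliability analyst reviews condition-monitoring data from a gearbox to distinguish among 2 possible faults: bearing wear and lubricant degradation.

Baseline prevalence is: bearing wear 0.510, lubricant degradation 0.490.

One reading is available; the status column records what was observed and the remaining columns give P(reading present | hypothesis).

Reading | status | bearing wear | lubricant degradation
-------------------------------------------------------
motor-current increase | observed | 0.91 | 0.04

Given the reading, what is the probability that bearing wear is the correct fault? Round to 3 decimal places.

0.959

For each hypothesis, the unnormalized posterior weight is prior × likelihood:
  bearing wear: 0.510 × 0.91 = 0.4641
  lubricant degradation: 0.490 × 0.04 = 0.0196
Normalizing constant Z = 0.4641 + 0.0196 = 0.4837.
P(bearing wear | evidence) = 0.4641 / 0.4837 ≈ 0.959.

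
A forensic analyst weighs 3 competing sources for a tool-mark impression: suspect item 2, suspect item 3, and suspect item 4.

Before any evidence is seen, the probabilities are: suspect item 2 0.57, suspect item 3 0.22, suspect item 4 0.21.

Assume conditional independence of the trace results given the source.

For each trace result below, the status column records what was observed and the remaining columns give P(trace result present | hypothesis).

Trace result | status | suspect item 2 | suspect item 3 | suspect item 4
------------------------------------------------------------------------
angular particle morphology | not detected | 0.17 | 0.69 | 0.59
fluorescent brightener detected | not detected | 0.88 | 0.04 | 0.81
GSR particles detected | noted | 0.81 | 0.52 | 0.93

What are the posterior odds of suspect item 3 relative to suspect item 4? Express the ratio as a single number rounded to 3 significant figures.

Posterior odds equal prior odds times the likelihood ratio; only the two competing hypotheses matter (using 1 − P(present | H) for each absent trace result).
  suspect item 3: 0.22 × (1 − 0.69) × (1 − 0.04) × 0.52 = 0.034045
  suspect item 4: 0.21 × (1 − 0.59) × (1 − 0.81) × 0.93 = 0.015214
Odds(suspect item 3 : suspect item 4) = 0.034045 / 0.015214 ≈ 2.24.

2.24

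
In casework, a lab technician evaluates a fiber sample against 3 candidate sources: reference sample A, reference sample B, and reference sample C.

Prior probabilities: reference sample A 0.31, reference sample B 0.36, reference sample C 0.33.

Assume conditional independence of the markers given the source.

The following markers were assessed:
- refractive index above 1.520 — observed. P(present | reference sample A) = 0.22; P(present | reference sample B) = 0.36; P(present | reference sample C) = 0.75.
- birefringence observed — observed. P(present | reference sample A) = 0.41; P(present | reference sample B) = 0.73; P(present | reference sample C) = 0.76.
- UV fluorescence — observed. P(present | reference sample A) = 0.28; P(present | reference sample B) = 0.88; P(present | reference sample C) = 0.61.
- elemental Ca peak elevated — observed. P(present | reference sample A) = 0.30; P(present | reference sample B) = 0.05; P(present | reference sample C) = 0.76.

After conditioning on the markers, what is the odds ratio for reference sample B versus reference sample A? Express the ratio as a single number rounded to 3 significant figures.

1.77

Posterior odds equal prior odds times the likelihood ratio; only the two competing hypotheses matter.
  reference sample B: 0.36 × 0.36 × 0.73 × 0.88 × 0.05 = 0.0041628
  reference sample A: 0.31 × 0.22 × 0.41 × 0.28 × 0.30 = 0.0023488
Odds(reference sample B : reference sample A) = 0.0041628 / 0.0023488 ≈ 1.77.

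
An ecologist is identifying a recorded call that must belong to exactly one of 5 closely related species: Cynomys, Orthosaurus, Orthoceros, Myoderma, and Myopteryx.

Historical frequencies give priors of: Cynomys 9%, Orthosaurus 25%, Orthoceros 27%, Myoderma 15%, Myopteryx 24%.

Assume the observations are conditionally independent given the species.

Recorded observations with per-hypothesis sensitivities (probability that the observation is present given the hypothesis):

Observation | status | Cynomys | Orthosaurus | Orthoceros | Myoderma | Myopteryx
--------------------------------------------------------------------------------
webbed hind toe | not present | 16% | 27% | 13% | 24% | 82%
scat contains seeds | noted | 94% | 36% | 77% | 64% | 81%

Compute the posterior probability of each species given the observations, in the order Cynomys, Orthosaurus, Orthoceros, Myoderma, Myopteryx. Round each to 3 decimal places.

By Bayes' rule with conditional independence, the unnormalized weight for each hypothesis is prior × ∏ likelihoods (using 1 − P(present | H) for each absent observation):
  Cynomys: 0.09 × (1 − 0.16) × 0.94 = 0.071064
  Orthosaurus: 0.25 × (1 − 0.27) × 0.36 = 0.0657
  Orthoceros: 0.27 × (1 − 0.13) × 0.77 = 0.18087
  Myoderma: 0.15 × (1 − 0.24) × 0.64 = 0.07296
  Myopteryx: 0.24 × (1 − 0.82) × 0.81 = 0.034992
Normalizing constant Z = 0.071064 + 0.0657 + 0.18087 + 0.07296 + 0.034992 = 0.42559.
P(Cynomys | evidence) = 0.071064 / 0.42559 ≈ 0.167
P(Orthosaurus | evidence) = 0.0657 / 0.42559 ≈ 0.154
P(Orthoceros | evidence) = 0.18087 / 0.42559 ≈ 0.425
P(Myoderma | evidence) = 0.07296 / 0.42559 ≈ 0.171
P(Myopteryx | evidence) = 0.034992 / 0.42559 ≈ 0.082

0.167, 0.154, 0.425, 0.171, 0.082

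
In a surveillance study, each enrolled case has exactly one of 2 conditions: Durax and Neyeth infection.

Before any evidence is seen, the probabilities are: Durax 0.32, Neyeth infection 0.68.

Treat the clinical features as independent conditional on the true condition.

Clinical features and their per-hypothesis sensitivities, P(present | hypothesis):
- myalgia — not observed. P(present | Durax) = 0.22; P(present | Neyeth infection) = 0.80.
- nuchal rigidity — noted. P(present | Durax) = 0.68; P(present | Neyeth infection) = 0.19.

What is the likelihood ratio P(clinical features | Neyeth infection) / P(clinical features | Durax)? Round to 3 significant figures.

The Bayes factor is the ratio of the joint likelihoods of the clinical feature pattern under the two hypotheses (using 1 − P(present | H) for each absent clinical feature).
  Neyeth infection: (1 − 0.80) × 0.19 = 0.038
  Durax: (1 − 0.22) × 0.68 = 0.5304
Bayes factor = 0.038 / 0.5304 ≈ 0.0716

0.0716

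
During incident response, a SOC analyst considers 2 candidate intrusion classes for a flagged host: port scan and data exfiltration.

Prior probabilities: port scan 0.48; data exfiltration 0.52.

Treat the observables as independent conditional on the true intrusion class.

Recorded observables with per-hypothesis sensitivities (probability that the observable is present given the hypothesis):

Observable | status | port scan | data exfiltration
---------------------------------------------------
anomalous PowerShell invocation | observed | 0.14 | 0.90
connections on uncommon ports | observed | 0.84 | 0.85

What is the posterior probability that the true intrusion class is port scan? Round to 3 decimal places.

Multiply each prior by the joint likelihood of the observable pattern:
  port scan: 0.48 × 0.14 × 0.84 = 0.056448
  data exfiltration: 0.52 × 0.90 × 0.85 = 0.3978
The unnormalized weights sum to 0.45425.
P(port scan | evidence) = 0.056448 / 0.45425 ≈ 0.124.

0.124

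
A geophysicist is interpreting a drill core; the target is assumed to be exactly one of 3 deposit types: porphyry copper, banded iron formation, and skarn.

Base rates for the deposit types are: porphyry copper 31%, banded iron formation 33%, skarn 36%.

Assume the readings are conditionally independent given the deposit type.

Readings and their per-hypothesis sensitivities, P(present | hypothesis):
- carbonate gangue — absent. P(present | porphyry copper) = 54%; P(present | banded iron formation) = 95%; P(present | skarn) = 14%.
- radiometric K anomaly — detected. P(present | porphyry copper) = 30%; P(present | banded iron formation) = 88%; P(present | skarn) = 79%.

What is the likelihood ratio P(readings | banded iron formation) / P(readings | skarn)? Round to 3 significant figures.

Take the product of per-reading likelihoods under each hypothesis (using 1 − P(present | H) for each absent reading), then divide.
  banded iron formation: (1 − 0.95) × 0.88 = 0.044
  skarn: (1 − 0.14) × 0.79 = 0.6794
Bayes factor = 0.044 / 0.6794 ≈ 0.0648

0.0648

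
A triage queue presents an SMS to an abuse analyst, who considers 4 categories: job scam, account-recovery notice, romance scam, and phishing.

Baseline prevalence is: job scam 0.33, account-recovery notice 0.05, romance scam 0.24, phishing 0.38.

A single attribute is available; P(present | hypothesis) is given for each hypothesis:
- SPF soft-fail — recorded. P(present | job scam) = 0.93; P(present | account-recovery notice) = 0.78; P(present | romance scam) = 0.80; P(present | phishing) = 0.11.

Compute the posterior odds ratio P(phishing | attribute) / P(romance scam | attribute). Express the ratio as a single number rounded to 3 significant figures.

Unnormalized posterior weight (prior times the attribute likelihood) for each of the two hypotheses:
  phishing: 0.38 × 0.11 = 0.0418
  romance scam: 0.24 × 0.80 = 0.192
Odds(phishing : romance scam) = 0.0418 / 0.192 ≈ 0.218.

0.218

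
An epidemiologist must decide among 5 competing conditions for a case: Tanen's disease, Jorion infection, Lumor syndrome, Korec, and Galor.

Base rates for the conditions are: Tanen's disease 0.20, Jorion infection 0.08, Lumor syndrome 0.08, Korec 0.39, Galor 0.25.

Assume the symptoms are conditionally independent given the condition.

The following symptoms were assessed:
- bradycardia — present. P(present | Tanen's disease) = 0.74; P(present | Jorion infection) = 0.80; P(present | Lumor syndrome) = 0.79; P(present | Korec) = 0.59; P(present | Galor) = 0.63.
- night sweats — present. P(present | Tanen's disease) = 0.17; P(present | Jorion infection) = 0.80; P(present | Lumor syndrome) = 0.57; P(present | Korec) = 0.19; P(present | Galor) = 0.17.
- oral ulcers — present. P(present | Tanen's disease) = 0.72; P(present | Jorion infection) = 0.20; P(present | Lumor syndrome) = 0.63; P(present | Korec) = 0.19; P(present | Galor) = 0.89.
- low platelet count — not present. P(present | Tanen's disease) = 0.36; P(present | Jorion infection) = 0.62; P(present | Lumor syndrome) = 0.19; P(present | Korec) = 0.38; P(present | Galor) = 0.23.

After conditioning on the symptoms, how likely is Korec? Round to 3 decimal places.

For each hypothesis, the unnormalized posterior weight is prior × product of the symptom likelihoods (using 1 − P(present | H) for each absent symptom):
  Tanen's disease: 0.20 × 0.74 × 0.17 × 0.72 × (1 − 0.36) = 0.011594
  Jorion infection: 0.08 × 0.80 × 0.80 × 0.20 × (1 − 0.62) = 0.0038912
  Lumor syndrome: 0.08 × 0.79 × 0.57 × 0.63 × (1 − 0.19) = 0.018383
  Korec: 0.39 × 0.59 × 0.19 × 0.19 × (1 − 0.38) = 0.0051501
  Galor: 0.25 × 0.63 × 0.17 × 0.89 × (1 − 0.23) = 0.018349
The unnormalized weights sum to 0.057367.
P(Korec | evidence) = 0.0051501 / 0.057367 ≈ 0.090.

0.090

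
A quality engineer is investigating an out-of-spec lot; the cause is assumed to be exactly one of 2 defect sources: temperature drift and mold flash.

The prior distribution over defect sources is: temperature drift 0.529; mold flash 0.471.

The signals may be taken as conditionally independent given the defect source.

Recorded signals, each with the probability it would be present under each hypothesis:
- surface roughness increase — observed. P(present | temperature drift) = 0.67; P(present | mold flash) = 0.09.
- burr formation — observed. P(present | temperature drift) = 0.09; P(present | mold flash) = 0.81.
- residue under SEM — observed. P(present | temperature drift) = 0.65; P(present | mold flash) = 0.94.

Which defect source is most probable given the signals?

Multiply each prior by the joint likelihood of the signal pattern:
  temperature drift: 0.529 × 0.67 × 0.09 × 0.65 = 0.020734
  mold flash: 0.471 × 0.09 × 0.81 × 0.94 = 0.032276
Normalizing constant Z = 0.020734 + 0.032276 = 0.05301.
P(temperature drift | evidence) ≈ 0.020734 / 0.05301 ≈ 0.391
P(mold flash | evidence) ≈ 0.032276 / 0.05301 ≈ 0.609
The largest is 0.609, so mold flash is most probable.

mold flash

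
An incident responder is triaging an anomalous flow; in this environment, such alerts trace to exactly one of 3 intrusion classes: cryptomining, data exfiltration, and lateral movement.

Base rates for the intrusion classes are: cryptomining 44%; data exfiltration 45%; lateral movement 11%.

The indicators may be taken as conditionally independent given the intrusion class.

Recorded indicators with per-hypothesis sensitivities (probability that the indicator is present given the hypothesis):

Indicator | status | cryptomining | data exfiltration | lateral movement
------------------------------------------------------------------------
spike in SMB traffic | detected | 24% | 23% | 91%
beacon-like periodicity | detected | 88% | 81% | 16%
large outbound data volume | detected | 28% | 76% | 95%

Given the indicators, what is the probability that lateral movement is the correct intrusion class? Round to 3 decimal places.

0.145

Multiply each prior by the joint likelihood of the indicator pattern:
  cryptomining: 0.44 × 0.24 × 0.88 × 0.28 = 0.02602
  data exfiltration: 0.45 × 0.23 × 0.81 × 0.76 = 0.063715
  lateral movement: 0.11 × 0.91 × 0.16 × 0.95 = 0.015215
Normalizing constant Z = 0.02602 + 0.063715 + 0.015215 = 0.10495.
P(lateral movement | evidence) = 0.015215 / 0.10495 ≈ 0.145.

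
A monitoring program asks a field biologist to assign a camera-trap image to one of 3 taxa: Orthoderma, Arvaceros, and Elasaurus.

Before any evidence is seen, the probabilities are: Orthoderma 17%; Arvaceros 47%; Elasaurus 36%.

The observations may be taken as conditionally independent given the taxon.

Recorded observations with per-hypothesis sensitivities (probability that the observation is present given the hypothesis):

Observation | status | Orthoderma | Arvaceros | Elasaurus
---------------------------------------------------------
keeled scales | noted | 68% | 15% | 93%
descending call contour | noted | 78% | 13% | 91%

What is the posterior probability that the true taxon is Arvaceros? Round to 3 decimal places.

0.023

Multiply each prior by the joint likelihood of the evidence pattern:
  Orthoderma: 0.17 × 0.68 × 0.78 = 0.090168
  Arvaceros: 0.47 × 0.15 × 0.13 = 0.009165
  Elasaurus: 0.36 × 0.93 × 0.91 = 0.30467
Normalizing constant Z = 0.090168 + 0.009165 + 0.30467 = 0.404.
P(Arvaceros | evidence) = 0.009165 / 0.404 ≈ 0.023.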